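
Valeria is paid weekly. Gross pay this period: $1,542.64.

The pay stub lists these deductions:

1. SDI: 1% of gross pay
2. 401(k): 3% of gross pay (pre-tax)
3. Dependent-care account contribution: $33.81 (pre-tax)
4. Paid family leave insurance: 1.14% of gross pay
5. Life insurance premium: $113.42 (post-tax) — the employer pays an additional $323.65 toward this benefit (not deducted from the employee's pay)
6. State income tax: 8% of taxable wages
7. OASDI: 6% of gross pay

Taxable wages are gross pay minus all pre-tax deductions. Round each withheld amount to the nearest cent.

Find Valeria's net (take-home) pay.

401(k): $1,542.64 × 0.03 = $46.28
Dependent-care account contribution: $33.81
Pre-tax total = $46.28 + $33.81 = $80.09
Taxable wages = $1,542.64 − $80.09 = $1,462.55
State income tax: $1,462.55 × 0.08 = $117.00
OASDI: $1,542.64 × 0.06 = $92.56
Paid family leave insurance: $1,542.64 × 0.0114 = $17.59
SDI: $1,542.64 × 0.01 = $15.43
Life insurance premium: $113.42
(Employer's $323.65 toward life insurance premium is not withheld from the employee.)
Total deductions = $46.28 + $33.81 + $117.00 + $92.56 + $17.59 + $15.43 + $113.42 = $436.09
Net pay = $1,542.64 − $436.09 = $1,106.55

$1,106.55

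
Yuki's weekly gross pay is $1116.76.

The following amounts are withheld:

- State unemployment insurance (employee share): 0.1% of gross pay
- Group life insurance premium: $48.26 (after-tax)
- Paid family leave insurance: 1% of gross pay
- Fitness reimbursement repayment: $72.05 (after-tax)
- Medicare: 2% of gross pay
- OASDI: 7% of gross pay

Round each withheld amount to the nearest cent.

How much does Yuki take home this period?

OASDI: $1116.76 × 0.07 = $78.17
State unemployment insurance (employee share): $1116.76 × 0.001 = $1.12
Paid family leave insurance: $1116.76 × 0.01 = $11.17
Medicare: $1116.76 × 0.02 = $22.34
Fitness reimbursement repayment: $72.05
Group life insurance premium: $48.26
Total deductions = $78.17 + $1.12 + $11.17 + $22.34 + $72.05 + $48.26 = $233.11
Net pay = $1116.76 − $233.11 = $883.65

$883.65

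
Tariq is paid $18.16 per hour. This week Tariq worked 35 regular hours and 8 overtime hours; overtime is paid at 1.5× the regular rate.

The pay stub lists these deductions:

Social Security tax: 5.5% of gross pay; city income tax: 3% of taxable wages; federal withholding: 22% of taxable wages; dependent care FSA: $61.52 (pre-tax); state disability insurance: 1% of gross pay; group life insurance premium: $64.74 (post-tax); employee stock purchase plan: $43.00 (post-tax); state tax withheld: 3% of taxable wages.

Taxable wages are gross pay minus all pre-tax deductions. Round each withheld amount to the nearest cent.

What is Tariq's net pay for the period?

$407.02

Regular pay: 35 × $18.16 = $635.60
Overtime pay: 8 × $18.16 × 1.5 = $217.92
Gross pay = $635.60 + $217.92 = $853.52
Dependent care FSA: $61.52
Taxable wages = $853.52 − $61.52 = $792.00
Federal withholding: $792.00 × 0.22 = $174.24
State tax withheld: $792.00 × 0.03 = $23.76
City income tax: $792.00 × 0.03 = $23.76
State disability insurance: $853.52 × 0.01 = $8.54
Social Security tax: $853.52 × 0.055 = $46.94
Employee stock purchase plan: $43.00
Group life insurance premium: $64.74
Total deductions = $61.52 + $174.24 + $23.76 + $23.76 + $8.54 + $46.94 + $43.00 + $64.74 = $446.50
Net pay = $853.52 − $446.50 = $407.02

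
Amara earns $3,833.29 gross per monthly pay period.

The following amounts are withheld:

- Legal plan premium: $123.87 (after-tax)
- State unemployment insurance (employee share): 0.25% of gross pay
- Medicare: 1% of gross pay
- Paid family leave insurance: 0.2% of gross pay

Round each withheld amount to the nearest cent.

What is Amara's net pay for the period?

$3,653.84

State unemployment insurance (employee share): $3,833.29 × 0.0025 = $9.58
Paid family leave insurance: $3,833.29 × 0.002 = $7.67
Medicare: $3,833.29 × 0.01 = $38.33
Legal plan premium: $123.87
Total deductions = $9.58 + $7.67 + $38.33 + $123.87 = $179.45
Net pay = $3,833.29 − $179.45 = $3,653.84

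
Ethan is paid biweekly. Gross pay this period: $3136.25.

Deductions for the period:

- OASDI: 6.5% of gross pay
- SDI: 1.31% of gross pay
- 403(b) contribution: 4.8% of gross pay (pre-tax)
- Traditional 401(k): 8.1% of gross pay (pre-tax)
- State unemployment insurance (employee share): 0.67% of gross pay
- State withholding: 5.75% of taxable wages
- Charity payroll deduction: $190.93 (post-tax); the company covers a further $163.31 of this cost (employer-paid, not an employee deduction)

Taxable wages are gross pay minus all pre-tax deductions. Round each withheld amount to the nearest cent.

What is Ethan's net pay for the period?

$2117.72

Traditional 401(k): $3136.25 × 0.081 = $254.04
403(b) contribution: $3136.25 × 0.048 = $150.54
Pre-tax total = $254.04 + $150.54 = $404.58
Taxable wages = $3136.25 − $404.58 = $2731.67
State withholding: $2731.67 × 0.0575 = $157.07
OASDI: $3136.25 × 0.065 = $203.86
SDI: $3136.25 × 0.0131 = $41.08
State unemployment insurance (employee share): $3136.25 × 0.0067 = $21.01
Charity payroll deduction: $190.93
(Employer's $163.31 toward charity payroll deduction is not withheld from the employee.)
Total deductions = $254.04 + $150.54 + $157.07 + $203.86 + $41.08 + $21.01 + $190.93 = $1018.53
Net pay = $3136.25 − $1018.53 = $2117.72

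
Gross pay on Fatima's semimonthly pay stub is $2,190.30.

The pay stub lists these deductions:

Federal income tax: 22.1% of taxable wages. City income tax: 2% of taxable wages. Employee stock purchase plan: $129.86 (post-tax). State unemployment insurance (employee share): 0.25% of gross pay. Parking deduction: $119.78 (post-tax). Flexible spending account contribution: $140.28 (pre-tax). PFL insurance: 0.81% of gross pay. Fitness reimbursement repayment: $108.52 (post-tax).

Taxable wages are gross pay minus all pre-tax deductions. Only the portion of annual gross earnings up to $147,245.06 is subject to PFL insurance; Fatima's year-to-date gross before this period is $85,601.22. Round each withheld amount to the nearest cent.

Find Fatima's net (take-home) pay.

$1,174.59

Flexible spending account contribution: $140.28
Taxable wages = $2,190.30 − $140.28 = $2,050.02
City income tax: $2,050.02 × 0.02 = $41.00
Federal income tax: $2,050.02 × 0.221 = $453.05
PFL insurance: cap not yet reached, full $2,190.30 is subject → $2,190.30 × 0.0081 = $17.74
State unemployment insurance (employee share): $2,190.30 × 0.0025 = $5.48
Employee stock purchase plan: $129.86
Parking deduction: $119.78
Fitness reimbursement repayment: $108.52
Total deductions = $140.28 + $41.00 + $453.05 + $17.74 + $5.48 + $129.86 + $119.78 + $108.52 = $1,015.71
Net pay = $2,190.30 − $1,015.71 = $1,174.59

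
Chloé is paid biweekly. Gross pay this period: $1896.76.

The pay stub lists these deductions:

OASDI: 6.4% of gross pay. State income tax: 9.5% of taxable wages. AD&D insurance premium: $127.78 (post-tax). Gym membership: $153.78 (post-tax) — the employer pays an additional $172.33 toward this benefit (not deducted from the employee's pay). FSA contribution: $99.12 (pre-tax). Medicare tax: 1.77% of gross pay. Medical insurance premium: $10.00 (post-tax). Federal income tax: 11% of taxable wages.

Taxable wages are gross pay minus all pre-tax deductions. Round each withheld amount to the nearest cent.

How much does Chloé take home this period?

$982.60

FSA contribution: $99.12
Taxable wages = $1896.76 − $99.12 = $1797.64
Federal income tax: $1797.64 × 0.11 = $197.74
State income tax: $1797.64 × 0.095 = $170.78
OASDI: $1896.76 × 0.064 = $121.39
Medicare tax: $1896.76 × 0.0177 = $33.57
Medical insurance premium: $10.00
Gym membership: $153.78
AD&D insurance premium: $127.78
(Employer's $172.33 toward gym membership is not withheld from the employee.)
Total deductions = $99.12 + $197.74 + $170.78 + $121.39 + $33.57 + $10.00 + $153.78 + $127.78 = $914.16
Net pay = $1896.76 − $914.16 = $982.60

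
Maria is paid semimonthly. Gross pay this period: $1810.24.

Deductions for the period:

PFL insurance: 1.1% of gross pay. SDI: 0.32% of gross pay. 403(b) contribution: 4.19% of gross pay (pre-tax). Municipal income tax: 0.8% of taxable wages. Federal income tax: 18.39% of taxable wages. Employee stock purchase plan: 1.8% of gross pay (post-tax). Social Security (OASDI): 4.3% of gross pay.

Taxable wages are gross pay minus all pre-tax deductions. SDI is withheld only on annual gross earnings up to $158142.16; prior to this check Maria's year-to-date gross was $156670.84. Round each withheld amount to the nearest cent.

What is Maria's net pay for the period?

403(b) contribution: $1810.24 × 0.0419 = $75.85
Taxable wages = $1810.24 − $75.85 = $1734.39
Municipal income tax: $1734.39 × 0.008 = $13.88
Federal income tax: $1734.39 × 0.1839 = $318.95
PFL insurance: $1810.24 × 0.011 = $19.91
SDI: only $158142.16 − $156670.84 = $1471.32 of this check is subject → $1471.32 × 0.0032 = $4.71
Social Security (OASDI): $1810.24 × 0.043 = $77.84
Employee stock purchase plan: $1810.24 × 0.018 = $32.58
Total deductions = $75.85 + $13.88 + $318.95 + $19.91 + $4.71 + $77.84 + $32.58 = $543.72
Net pay = $1810.24 − $543.72 = $1266.52

$1266.52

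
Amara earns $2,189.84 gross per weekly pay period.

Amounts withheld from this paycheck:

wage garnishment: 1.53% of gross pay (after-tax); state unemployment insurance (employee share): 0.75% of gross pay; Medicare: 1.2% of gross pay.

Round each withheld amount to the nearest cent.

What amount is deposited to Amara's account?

State unemployment insurance (employee share): $2,189.84 × 0.0075 = $16.42
Medicare: $2,189.84 × 0.012 = $26.28
Wage garnishment: $2,189.84 × 0.0153 = $33.50
Total deductions = $16.42 + $26.28 + $33.50 = $76.20
Net pay = $2,189.84 − $76.20 = $2,113.64

$2,113.64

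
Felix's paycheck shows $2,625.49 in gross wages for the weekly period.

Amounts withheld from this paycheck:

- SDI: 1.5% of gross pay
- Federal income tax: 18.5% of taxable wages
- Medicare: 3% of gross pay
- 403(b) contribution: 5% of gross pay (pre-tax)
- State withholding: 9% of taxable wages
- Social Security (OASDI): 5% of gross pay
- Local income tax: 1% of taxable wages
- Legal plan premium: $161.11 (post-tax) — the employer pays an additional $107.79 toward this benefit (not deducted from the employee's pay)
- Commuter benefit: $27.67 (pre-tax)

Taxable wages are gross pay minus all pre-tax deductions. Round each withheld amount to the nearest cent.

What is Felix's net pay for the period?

Commuter benefit: $27.67
403(b) contribution: $2,625.49 × 0.05 = $131.27
Pre-tax total = $27.67 + $131.27 = $158.94
Taxable wages = $2,625.49 − $158.94 = $2,466.55
Local income tax: $2,466.55 × 0.01 = $24.67
State withholding: $2,466.55 × 0.09 = $221.99
Federal income tax: $2,466.55 × 0.185 = $456.31
SDI: $2,625.49 × 0.015 = $39.38
Social Security (OASDI): $2,625.49 × 0.05 = $131.27
Medicare: $2,625.49 × 0.03 = $78.76
Legal plan premium: $161.11
(Employer's $107.79 toward legal plan premium is not withheld from the employee.)
Total deductions = $27.67 + $131.27 + $24.67 + $221.99 + $456.31 + $39.38 + $131.27 + $78.76 + $161.11 = $1,272.43
Net pay = $2,625.49 − $1,272.43 = $1,353.06

$1,353.06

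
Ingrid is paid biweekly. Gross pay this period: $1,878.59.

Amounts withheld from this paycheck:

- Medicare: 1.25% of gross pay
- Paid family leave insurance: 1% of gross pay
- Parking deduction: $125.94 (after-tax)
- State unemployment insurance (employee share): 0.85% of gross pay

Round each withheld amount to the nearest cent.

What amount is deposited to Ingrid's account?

$1,694.41

Paid family leave insurance: $1,878.59 × 0.01 = $18.79
Medicare: $1,878.59 × 0.0125 = $23.48
State unemployment insurance (employee share): $1,878.59 × 0.0085 = $15.97
Parking deduction: $125.94
Total deductions = $18.79 + $23.48 + $15.97 + $125.94 = $184.18
Net pay = $1,878.59 − $184.18 = $1,694.41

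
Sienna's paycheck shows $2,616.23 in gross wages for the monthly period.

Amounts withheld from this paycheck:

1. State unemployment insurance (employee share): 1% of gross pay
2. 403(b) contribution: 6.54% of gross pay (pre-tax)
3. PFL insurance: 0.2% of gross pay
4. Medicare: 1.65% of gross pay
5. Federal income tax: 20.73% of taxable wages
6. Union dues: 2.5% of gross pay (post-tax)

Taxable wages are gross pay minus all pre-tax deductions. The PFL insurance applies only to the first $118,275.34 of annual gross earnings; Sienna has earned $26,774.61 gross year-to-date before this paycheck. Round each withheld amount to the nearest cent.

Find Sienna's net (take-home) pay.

$1,798.28

403(b) contribution: $2,616.23 × 0.0654 = $171.10
Taxable wages = $2,616.23 − $171.10 = $2,445.13
Federal income tax: $2,445.13 × 0.2073 = $506.88
Medicare: $2,616.23 × 0.0165 = $43.17
PFL insurance: cap not yet reached, full $2,616.23 is subject → $2,616.23 × 0.002 = $5.23
State unemployment insurance (employee share): $2,616.23 × 0.01 = $26.16
Union dues: $2,616.23 × 0.025 = $65.41
Total deductions = $171.10 + $506.88 + $43.17 + $5.23 + $26.16 + $65.41 = $817.95
Net pay = $2,616.23 − $817.95 = $1,798.28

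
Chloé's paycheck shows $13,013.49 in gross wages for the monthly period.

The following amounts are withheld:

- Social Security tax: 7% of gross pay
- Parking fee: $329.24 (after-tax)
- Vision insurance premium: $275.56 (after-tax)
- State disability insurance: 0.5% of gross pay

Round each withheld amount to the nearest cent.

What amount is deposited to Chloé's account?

$11,432.68

State disability insurance: $13,013.49 × 0.005 = $65.07
Social Security tax: $13,013.49 × 0.07 = $910.94
Parking fee: $329.24
Vision insurance premium: $275.56
Total deductions = $65.07 + $910.94 + $329.24 + $275.56 = $1,580.81
Net pay = $13,013.49 − $1,580.81 = $11,432.68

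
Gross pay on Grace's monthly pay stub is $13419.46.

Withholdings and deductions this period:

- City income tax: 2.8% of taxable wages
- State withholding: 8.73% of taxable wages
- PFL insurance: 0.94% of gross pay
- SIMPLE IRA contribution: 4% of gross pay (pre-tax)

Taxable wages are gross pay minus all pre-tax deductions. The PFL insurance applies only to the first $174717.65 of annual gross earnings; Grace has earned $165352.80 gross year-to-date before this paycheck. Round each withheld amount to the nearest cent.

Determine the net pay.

$11309.27

SIMPLE IRA contribution: $13419.46 × 0.04 = $536.78
Taxable wages = $13419.46 − $536.78 = $12882.68
City income tax: $12882.68 × 0.028 = $360.72
State withholding: $12882.68 × 0.0873 = $1124.66
PFL insurance: only $174717.65 − $165352.80 = $9364.85 of this check is subject → $9364.85 × 0.0094 = $88.03
Total deductions = $536.78 + $360.72 + $1124.66 + $88.03 = $2110.19
Net pay = $13419.46 − $2110.19 = $11309.27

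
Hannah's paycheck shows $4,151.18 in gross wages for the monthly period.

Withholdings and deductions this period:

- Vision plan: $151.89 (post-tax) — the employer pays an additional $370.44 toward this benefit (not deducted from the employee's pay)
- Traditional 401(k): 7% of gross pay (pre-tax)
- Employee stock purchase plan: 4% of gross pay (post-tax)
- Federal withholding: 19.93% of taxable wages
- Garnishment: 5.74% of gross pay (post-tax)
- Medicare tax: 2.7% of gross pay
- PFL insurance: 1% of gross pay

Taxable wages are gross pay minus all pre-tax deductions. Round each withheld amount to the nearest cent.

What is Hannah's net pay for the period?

Traditional 401(k): $4,151.18 × 0.07 = $290.58
Taxable wages = $4,151.18 − $290.58 = $3,860.60
Federal withholding: $3,860.60 × 0.1993 = $769.42
PFL insurance: $4,151.18 × 0.01 = $41.51
Medicare tax: $4,151.18 × 0.027 = $112.08
Vision plan: $151.89
Garnishment: $4,151.18 × 0.0574 = $238.28
Employee stock purchase plan: $4,151.18 × 0.04 = $166.05
(Employer's $370.44 toward vision plan is not withheld from the employee.)
Total deductions = $290.58 + $769.42 + $41.51 + $112.08 + $151.89 + $238.28 + $166.05 = $1,769.81
Net pay = $4,151.18 − $1,769.81 = $2,381.37

$2,381.37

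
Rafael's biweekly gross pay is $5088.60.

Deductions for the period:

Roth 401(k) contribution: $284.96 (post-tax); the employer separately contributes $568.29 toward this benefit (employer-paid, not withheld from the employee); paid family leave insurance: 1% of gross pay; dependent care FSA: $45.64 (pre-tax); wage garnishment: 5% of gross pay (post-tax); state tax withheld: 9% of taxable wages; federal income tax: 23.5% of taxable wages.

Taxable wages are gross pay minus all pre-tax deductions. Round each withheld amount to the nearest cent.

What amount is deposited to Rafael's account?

Dependent care FSA: $45.64
Taxable wages = $5088.60 − $45.64 = $5042.96
Federal income tax: $5042.96 × 0.235 = $1185.10
State tax withheld: $5042.96 × 0.09 = $453.87
Paid family leave insurance: $5088.60 × 0.01 = $50.89
Wage garnishment: $5088.60 × 0.05 = $254.43
Roth 401(k) contribution: $284.96
(Employer's $568.29 toward Roth 401(k) contribution is not withheld from the employee.)
Total deductions = $45.64 + $1185.10 + $453.87 + $50.89 + $254.43 + $284.96 = $2274.89
Net pay = $5088.60 − $2274.89 = $2813.71

$2813.71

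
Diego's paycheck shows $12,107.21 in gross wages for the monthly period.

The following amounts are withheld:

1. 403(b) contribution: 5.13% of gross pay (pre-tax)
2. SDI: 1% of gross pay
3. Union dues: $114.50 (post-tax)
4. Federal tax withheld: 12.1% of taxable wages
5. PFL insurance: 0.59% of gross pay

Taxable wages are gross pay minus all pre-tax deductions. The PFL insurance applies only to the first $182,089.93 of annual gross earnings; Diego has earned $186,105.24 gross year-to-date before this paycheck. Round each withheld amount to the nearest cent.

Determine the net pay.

403(b) contribution: $12,107.21 × 0.0513 = $621.10
Taxable wages = $12,107.21 − $621.10 = $11,486.11
Federal tax withheld: $11,486.11 × 0.121 = $1,389.82
PFL insurance: annual cap $182,089.93 already reached (YTD $186,105.24), so $0.00
SDI: $12,107.21 × 0.01 = $121.07
Union dues: $114.50
Total deductions = $621.10 + $1,389.82 + $0.00 + $121.07 + $114.50 = $2,246.49
Net pay = $12,107.21 − $2,246.49 = $9,860.72

$9,860.72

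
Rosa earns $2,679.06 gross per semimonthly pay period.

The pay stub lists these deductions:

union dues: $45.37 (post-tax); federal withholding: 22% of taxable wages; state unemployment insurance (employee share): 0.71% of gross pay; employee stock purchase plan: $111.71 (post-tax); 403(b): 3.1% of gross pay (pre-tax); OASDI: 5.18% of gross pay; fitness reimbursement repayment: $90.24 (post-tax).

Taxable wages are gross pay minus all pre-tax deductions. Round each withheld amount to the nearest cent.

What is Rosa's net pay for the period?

403(b): $2,679.06 × 0.031 = $83.05
Taxable wages = $2,679.06 − $83.05 = $2,596.01
Federal withholding: $2,596.01 × 0.22 = $571.12
State unemployment insurance (employee share): $2,679.06 × 0.0071 = $19.02
OASDI: $2,679.06 × 0.0518 = $138.78
Employee stock purchase plan: $111.71
Union dues: $45.37
Fitness reimbursement repayment: $90.24
Total deductions = $83.05 + $571.12 + $19.02 + $138.78 + $111.71 + $45.37 + $90.24 = $1,059.29
Net pay = $2,679.06 − $1,059.29 = $1,619.77

$1,619.77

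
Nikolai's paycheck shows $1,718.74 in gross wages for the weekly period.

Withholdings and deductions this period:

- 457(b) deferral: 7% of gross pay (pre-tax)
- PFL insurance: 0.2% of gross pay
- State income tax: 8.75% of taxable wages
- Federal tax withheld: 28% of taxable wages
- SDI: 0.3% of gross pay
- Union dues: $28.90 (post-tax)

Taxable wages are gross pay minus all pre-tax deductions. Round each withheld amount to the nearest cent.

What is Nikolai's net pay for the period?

$973.51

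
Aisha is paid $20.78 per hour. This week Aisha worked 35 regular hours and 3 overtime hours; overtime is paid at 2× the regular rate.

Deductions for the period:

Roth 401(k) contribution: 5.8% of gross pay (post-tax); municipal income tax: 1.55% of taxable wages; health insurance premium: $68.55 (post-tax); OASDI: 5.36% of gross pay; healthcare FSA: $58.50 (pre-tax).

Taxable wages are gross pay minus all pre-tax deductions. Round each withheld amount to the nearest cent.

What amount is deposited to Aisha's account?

$617.55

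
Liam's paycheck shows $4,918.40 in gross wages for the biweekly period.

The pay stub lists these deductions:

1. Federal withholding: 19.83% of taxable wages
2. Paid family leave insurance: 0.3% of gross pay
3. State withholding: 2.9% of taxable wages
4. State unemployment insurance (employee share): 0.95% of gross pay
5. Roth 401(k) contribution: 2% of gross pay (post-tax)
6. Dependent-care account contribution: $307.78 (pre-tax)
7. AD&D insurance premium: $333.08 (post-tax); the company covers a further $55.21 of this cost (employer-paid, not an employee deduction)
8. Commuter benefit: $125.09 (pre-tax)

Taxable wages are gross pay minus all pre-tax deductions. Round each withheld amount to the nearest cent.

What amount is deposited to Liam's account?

$2,973.04

Dependent-care account contribution: $307.78
Commuter benefit: $125.09
Pre-tax total = $307.78 + $125.09 = $432.87
Taxable wages = $4,918.40 − $432.87 = $4,485.53
Federal withholding: $4,485.53 × 0.1983 = $889.48
State withholding: $4,485.53 × 0.029 = $130.08
State unemployment insurance (employee share): $4,918.40 × 0.0095 = $46.72
Paid family leave insurance: $4,918.40 × 0.003 = $14.76
AD&D insurance premium: $333.08
Roth 401(k) contribution: $4,918.40 × 0.02 = $98.37
(Employer's $55.21 toward AD&D insurance premium is not withheld from the employee.)
Total deductions = $307.78 + $125.09 + $889.48 + $130.08 + $46.72 + $14.76 + $333.08 + $98.37 = $1,945.36
Net pay = $4,918.40 − $1,945.36 = $2,973.04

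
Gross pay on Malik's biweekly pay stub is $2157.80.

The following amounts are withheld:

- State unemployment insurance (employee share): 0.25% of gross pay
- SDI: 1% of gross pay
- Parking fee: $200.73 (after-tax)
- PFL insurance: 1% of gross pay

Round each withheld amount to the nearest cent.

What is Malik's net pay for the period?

State unemployment insurance (employee share): $2157.80 × 0.0025 = $5.39
SDI: $2157.80 × 0.01 = $21.58
PFL insurance: $2157.80 × 0.01 = $21.58
Parking fee: $200.73
Total deductions = $5.39 + $21.58 + $21.58 + $200.73 = $249.28
Net pay = $2157.80 − $249.28 = $1908.52

$1908.52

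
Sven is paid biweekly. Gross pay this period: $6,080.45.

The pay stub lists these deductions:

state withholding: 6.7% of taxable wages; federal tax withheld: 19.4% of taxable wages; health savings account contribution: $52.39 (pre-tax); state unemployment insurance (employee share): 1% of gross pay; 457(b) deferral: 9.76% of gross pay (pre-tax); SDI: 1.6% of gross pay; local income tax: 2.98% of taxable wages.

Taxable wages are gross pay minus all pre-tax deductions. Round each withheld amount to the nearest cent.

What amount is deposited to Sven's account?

Health savings account contribution: $52.39
457(b) deferral: $6,080.45 × 0.0976 = $593.45
Pre-tax total = $52.39 + $593.45 = $645.84
Taxable wages = $6,080.45 − $645.84 = $5,434.61
State withholding: $5,434.61 × 0.067 = $364.12
Local income tax: $5,434.61 × 0.0298 = $161.95
Federal tax withheld: $5,434.61 × 0.194 = $1,054.31
State unemployment insurance (employee share): $6,080.45 × 0.01 = $60.80
SDI: $6,080.45 × 0.016 = $97.29
Total deductions = $52.39 + $593.45 + $364.12 + $161.95 + $1,054.31 + $60.80 + $97.29 = $2,384.31
Net pay = $6,080.45 − $2,384.31 = $3,696.14

$3,696.14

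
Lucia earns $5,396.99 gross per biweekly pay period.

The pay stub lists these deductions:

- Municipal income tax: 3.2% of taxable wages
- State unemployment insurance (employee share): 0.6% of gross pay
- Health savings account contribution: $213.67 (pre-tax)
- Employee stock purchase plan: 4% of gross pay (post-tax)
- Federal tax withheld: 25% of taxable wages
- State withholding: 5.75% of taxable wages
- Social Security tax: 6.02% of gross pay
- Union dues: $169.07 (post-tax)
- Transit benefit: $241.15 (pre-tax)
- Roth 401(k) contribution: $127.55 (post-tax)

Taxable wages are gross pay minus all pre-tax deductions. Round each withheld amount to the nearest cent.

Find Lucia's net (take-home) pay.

Health savings account contribution: $213.67
Transit benefit: $241.15
Pre-tax total = $213.67 + $241.15 = $454.82
Taxable wages = $5,396.99 − $454.82 = $4,942.17
State withholding: $4,942.17 × 0.0575 = $284.17
Federal tax withheld: $4,942.17 × 0.25 = $1,235.54
Municipal income tax: $4,942.17 × 0.032 = $158.15
State unemployment insurance (employee share): $5,396.99 × 0.006 = $32.38
Social Security tax: $5,396.99 × 0.0602 = $324.90
Roth 401(k) contribution: $127.55
Employee stock purchase plan: $5,396.99 × 0.04 = $215.88
Union dues: $169.07
Total deductions = $213.67 + $241.15 + $284.17 + $1,235.54 + $158.15 + $32.38 + $324.90 + $127.55 + $215.88 + $169.07 = $3,002.46
Net pay = $5,396.99 − $3,002.46 = $2,394.53

$2,394.53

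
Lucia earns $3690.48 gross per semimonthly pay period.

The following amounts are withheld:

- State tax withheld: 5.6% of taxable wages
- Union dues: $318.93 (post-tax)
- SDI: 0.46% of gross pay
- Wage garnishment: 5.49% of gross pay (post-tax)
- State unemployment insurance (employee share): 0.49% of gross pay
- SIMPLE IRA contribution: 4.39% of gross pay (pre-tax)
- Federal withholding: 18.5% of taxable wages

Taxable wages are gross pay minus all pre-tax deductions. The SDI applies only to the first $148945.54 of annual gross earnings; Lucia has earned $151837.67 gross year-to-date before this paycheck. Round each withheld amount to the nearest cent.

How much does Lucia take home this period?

$2138.49

SIMPLE IRA contribution: $3690.48 × 0.0439 = $162.01
Taxable wages = $3690.48 − $162.01 = $3528.47
State tax withheld: $3528.47 × 0.056 = $197.59
Federal withholding: $3528.47 × 0.185 = $652.77
State unemployment insurance (employee share): $3690.48 × 0.0049 = $18.08
SDI: annual cap $148945.54 already reached (YTD $151837.67), so $0.00
Wage garnishment: $3690.48 × 0.0549 = $202.61
Union dues: $318.93
Total deductions = $162.01 + $197.59 + $652.77 + $18.08 + $0.00 + $202.61 + $318.93 = $1551.99
Net pay = $3690.48 − $1551.99 = $2138.49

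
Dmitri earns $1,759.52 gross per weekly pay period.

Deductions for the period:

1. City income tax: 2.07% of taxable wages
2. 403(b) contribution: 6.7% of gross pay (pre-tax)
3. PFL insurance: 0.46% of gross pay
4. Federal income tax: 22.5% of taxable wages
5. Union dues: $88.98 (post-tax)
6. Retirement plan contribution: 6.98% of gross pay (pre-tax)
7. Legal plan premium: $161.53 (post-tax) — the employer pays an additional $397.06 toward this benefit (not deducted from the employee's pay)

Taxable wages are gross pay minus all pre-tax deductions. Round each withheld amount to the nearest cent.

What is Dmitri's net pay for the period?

Retirement plan contribution: $1,759.52 × 0.0698 = $122.81
403(b) contribution: $1,759.52 × 0.067 = $117.89
Pre-tax total = $122.81 + $117.89 = $240.70
Taxable wages = $1,759.52 − $240.70 = $1,518.82
Federal income tax: $1,518.82 × 0.225 = $341.73
City income tax: $1,518.82 × 0.0207 = $31.44
PFL insurance: $1,759.52 × 0.0046 = $8.09
Union dues: $88.98
Legal plan premium: $161.53
(Employer's $397.06 toward legal plan premium is not withheld from the employee.)
Total deductions = $122.81 + $117.89 + $341.73 + $31.44 + $8.09 + $88.98 + $161.53 = $872.47
Net pay = $1,759.52 − $872.47 = $887.05

$887.05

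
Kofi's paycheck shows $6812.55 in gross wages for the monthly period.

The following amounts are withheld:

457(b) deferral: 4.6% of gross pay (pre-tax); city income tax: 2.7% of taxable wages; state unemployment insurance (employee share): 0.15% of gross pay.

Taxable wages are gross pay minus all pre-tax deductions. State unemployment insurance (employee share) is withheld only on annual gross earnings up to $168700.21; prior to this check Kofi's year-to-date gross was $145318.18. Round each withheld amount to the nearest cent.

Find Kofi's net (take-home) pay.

457(b) deferral: $6812.55 × 0.046 = $313.38
Taxable wages = $6812.55 − $313.38 = $6499.17
City income tax: $6499.17 × 0.027 = $175.48
State unemployment insurance (employee share): cap not yet reached, full $6812.55 is subject → $6812.55 × 0.0015 = $10.22
Total deductions = $313.38 + $175.48 + $10.22 = $499.08
Net pay = $6812.55 − $499.08 = $6313.47

$6313.47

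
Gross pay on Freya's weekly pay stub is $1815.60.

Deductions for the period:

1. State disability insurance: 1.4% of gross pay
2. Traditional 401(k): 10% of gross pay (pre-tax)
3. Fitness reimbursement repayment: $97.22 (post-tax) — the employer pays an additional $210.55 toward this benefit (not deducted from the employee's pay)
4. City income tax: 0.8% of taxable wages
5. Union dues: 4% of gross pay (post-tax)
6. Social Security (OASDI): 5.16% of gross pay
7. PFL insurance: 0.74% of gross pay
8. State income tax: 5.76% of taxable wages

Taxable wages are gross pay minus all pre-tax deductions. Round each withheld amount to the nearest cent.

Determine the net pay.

Traditional 401(k): $1815.60 × 0.1 = $181.56
Taxable wages = $1815.60 − $181.56 = $1634.04
State income tax: $1634.04 × 0.0576 = $94.12
City income tax: $1634.04 × 0.008 = $13.07
State disability insurance: $1815.60 × 0.014 = $25.42
Social Security (OASDI): $1815.60 × 0.0516 = $93.68
PFL insurance: $1815.60 × 0.0074 = $13.44
Union dues: $1815.60 × 0.04 = $72.62
Fitness reimbursement repayment: $97.22
(Employer's $210.55 toward fitness reimbursement repayment is not withheld from the employee.)
Total deductions = $181.56 + $94.12 + $13.07 + $25.42 + $93.68 + $13.44 + $72.62 + $97.22 = $591.13
Net pay = $1815.60 − $591.13 = $1224.47

$1224.47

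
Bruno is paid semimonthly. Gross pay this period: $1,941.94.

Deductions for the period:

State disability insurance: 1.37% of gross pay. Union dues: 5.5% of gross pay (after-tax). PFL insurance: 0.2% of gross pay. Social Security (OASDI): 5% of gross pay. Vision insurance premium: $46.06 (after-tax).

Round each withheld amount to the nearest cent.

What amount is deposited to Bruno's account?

PFL insurance: $1,941.94 × 0.002 = $3.88
Social Security (OASDI): $1,941.94 × 0.05 = $97.10
State disability insurance: $1,941.94 × 0.0137 = $26.60
Union dues: $1,941.94 × 0.055 = $106.81
Vision insurance premium: $46.06
Total deductions = $3.88 + $97.10 + $26.60 + $106.81 + $46.06 = $280.45
Net pay = $1,941.94 − $280.45 = $1,661.49

$1,661.49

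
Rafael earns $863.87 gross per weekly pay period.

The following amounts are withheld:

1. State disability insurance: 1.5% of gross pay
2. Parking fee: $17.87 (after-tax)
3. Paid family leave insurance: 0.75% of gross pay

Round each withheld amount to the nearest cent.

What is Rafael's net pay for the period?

Paid family leave insurance: $863.87 × 0.0075 = $6.48
State disability insurance: $863.87 × 0.015 = $12.96
Parking fee: $17.87
Total deductions = $6.48 + $12.96 + $17.87 = $37.31
Net pay = $863.87 − $37.31 = $826.56

$826.56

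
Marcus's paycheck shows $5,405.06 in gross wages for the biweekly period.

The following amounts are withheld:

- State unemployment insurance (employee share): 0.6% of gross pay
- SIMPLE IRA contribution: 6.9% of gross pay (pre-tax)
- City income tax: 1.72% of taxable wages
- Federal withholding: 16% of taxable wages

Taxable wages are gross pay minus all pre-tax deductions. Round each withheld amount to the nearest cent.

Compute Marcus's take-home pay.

$4,107.99

SIMPLE IRA contribution: $5,405.06 × 0.069 = $372.95
Taxable wages = $5,405.06 − $372.95 = $5,032.11
Federal withholding: $5,032.11 × 0.16 = $805.14
City income tax: $5,032.11 × 0.0172 = $86.55
State unemployment insurance (employee share): $5,405.06 × 0.006 = $32.43
Total deductions = $372.95 + $805.14 + $86.55 + $32.43 = $1,297.07
Net pay = $5,405.06 − $1,297.07 = $4,107.99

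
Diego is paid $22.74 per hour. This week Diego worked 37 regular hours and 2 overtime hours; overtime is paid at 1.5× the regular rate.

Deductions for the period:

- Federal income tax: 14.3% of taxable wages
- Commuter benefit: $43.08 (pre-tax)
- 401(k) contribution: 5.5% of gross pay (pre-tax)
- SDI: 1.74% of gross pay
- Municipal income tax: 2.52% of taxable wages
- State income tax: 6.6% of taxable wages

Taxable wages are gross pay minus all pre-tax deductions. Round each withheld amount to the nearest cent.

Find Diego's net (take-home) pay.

Regular pay: 37 × $22.74 = $841.38
Overtime pay: 2 × $22.74 × 1.5 = $68.22
Gross pay = $841.38 + $68.22 = $909.60
401(k) contribution: $909.60 × 0.055 = $50.03
Commuter benefit: $43.08
Pre-tax total = $50.03 + $43.08 = $93.11
Taxable wages = $909.60 − $93.11 = $816.49
State income tax: $816.49 × 0.066 = $53.89
Municipal income tax: $816.49 × 0.0252 = $20.58
Federal income tax: $816.49 × 0.143 = $116.76
SDI: $909.60 × 0.0174 = $15.83
Total deductions = $50.03 + $43.08 + $53.89 + $20.58 + $116.76 + $15.83 = $300.17
Net pay = $909.60 − $300.17 = $609.43

$609.43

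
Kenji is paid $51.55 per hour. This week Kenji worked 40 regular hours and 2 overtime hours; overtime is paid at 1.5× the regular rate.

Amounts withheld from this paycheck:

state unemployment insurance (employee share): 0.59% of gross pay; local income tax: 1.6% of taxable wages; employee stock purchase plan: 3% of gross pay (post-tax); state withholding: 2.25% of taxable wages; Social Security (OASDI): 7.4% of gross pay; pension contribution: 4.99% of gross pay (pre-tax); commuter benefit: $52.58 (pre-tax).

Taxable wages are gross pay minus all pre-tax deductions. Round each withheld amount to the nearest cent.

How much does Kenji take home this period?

Regular pay: 40 × $51.55 = $2,062.00
Overtime pay: 2 × $51.55 × 1.5 = $154.65
Gross pay = $2,062.00 + $154.65 = $2,216.65
Commuter benefit: $52.58
Pension contribution: $2,216.65 × 0.0499 = $110.61
Pre-tax total = $52.58 + $110.61 = $163.19
Taxable wages = $2,216.65 − $163.19 = $2,053.46
State withholding: $2,053.46 × 0.0225 = $46.20
Local income tax: $2,053.46 × 0.016 = $32.86
State unemployment insurance (employee share): $2,216.65 × 0.0059 = $13.08
Social Security (OASDI): $2,216.65 × 0.074 = $164.03
Employee stock purchase plan: $2,216.65 × 0.03 = $66.50
Total deductions = $52.58 + $110.61 + $46.20 + $32.86 + $13.08 + $164.03 + $66.50 = $485.86
Net pay = $2,216.65 − $485.86 = $1,730.79

$1,730.79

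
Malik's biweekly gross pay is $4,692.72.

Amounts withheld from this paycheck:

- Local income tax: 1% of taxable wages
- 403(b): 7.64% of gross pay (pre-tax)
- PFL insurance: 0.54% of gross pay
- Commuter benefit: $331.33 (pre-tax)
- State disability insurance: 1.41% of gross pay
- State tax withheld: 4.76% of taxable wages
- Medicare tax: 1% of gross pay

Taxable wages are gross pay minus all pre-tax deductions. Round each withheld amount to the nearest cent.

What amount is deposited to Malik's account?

$3,633.86

Commuter benefit: $331.33
403(b): $4,692.72 × 0.0764 = $358.52
Pre-tax total = $331.33 + $358.52 = $689.85
Taxable wages = $4,692.72 − $689.85 = $4,002.87
Local income tax: $4,002.87 × 0.01 = $40.03
State tax withheld: $4,002.87 × 0.0476 = $190.54
Medicare tax: $4,692.72 × 0.01 = $46.93
PFL insurance: $4,692.72 × 0.0054 = $25.34
State disability insurance: $4,692.72 × 0.0141 = $66.17
Total deductions = $331.33 + $358.52 + $40.03 + $190.54 + $46.93 + $25.34 + $66.17 = $1,058.86
Net pay = $4,692.72 − $1,058.86 = $3,633.86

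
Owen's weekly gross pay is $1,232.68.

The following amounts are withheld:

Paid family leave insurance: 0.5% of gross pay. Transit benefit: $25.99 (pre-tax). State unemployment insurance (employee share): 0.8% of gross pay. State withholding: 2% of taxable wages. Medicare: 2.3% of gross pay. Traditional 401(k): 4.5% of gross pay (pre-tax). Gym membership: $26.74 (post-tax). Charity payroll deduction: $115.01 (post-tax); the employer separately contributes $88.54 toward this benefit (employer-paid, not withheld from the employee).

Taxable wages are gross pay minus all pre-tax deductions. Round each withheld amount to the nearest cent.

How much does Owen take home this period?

$942.08

Traditional 401(k): $1,232.68 × 0.045 = $55.47
Transit benefit: $25.99
Pre-tax total = $55.47 + $25.99 = $81.46
Taxable wages = $1,232.68 − $81.46 = $1,151.22
State withholding: $1,151.22 × 0.02 = $23.02
State unemployment insurance (employee share): $1,232.68 × 0.008 = $9.86
Paid family leave insurance: $1,232.68 × 0.005 = $6.16
Medicare: $1,232.68 × 0.023 = $28.35
Charity payroll deduction: $115.01
Gym membership: $26.74
(Employer's $88.54 toward charity payroll deduction is not withheld from the employee.)
Total deductions = $55.47 + $25.99 + $23.02 + $9.86 + $6.16 + $28.35 + $115.01 + $26.74 = $290.60
Net pay = $1,232.68 − $290.60 = $942.08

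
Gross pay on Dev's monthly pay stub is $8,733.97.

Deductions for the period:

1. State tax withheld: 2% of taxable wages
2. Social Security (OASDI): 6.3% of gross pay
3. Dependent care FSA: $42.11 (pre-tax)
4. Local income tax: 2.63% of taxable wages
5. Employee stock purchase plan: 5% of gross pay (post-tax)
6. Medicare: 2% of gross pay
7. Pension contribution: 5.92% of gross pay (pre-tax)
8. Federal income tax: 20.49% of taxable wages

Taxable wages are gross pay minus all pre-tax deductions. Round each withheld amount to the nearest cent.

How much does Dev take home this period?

$4,959.67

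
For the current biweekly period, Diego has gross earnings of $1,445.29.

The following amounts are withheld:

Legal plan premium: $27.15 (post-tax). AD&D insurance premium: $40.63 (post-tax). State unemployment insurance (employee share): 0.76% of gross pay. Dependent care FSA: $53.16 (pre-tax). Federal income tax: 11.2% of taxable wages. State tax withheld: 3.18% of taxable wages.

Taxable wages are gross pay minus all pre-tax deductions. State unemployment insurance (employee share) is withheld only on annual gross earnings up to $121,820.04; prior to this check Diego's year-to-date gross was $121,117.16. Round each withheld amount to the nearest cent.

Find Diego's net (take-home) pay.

$1,118.82

Dependent care FSA: $53.16
Taxable wages = $1,445.29 − $53.16 = $1,392.13
State tax withheld: $1,392.13 × 0.0318 = $44.27
Federal income tax: $1,392.13 × 0.112 = $155.92
State unemployment insurance (employee share): only $121,820.04 − $121,117.16 = $702.88 of this check is subject → $702.88 × 0.0076 = $5.34
AD&D insurance premium: $40.63
Legal plan premium: $27.15
Total deductions = $53.16 + $44.27 + $155.92 + $5.34 + $40.63 + $27.15 = $326.47
Net pay = $1,445.29 − $326.47 = $1,118.82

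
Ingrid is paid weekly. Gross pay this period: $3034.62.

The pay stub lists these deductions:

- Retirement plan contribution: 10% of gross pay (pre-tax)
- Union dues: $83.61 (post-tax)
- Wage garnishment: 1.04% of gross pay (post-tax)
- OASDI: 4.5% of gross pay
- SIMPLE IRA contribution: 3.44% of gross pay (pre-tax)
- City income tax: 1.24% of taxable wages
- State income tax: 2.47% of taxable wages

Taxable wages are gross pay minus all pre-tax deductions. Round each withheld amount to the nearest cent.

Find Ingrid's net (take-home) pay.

$2277.59

Retirement plan contribution: $3034.62 × 0.1 = $303.46
SIMPLE IRA contribution: $3034.62 × 0.0344 = $104.39
Pre-tax total = $303.46 + $104.39 = $407.85
Taxable wages = $3034.62 − $407.85 = $2626.77
State income tax: $2626.77 × 0.0247 = $64.88
City income tax: $2626.77 × 0.0124 = $32.57
OASDI: $3034.62 × 0.045 = $136.56
Union dues: $83.61
Wage garnishment: $3034.62 × 0.0104 = $31.56
Total deductions = $303.46 + $104.39 + $64.88 + $32.57 + $136.56 + $83.61 + $31.56 = $757.03
Net pay = $3034.62 − $757.03 = $2277.59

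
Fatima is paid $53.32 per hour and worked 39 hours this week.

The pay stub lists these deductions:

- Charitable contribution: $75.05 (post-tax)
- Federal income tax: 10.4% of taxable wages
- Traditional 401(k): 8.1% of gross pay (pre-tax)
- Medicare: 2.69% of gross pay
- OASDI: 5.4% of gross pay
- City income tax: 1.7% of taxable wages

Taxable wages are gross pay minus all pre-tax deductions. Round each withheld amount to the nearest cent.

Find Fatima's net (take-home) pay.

Gross pay: 39 × $53.32 = $2079.48
Traditional 401(k): $2079.48 × 0.081 = $168.44
Taxable wages = $2079.48 − $168.44 = $1911.04
Federal income tax: $1911.04 × 0.104 = $198.75
City income tax: $1911.04 × 0.017 = $32.49
Medicare: $2079.48 × 0.0269 = $55.94
OASDI: $2079.48 × 0.054 = $112.29
Charitable contribution: $75.05
Total deductions = $168.44 + $198.75 + $32.49 + $55.94 + $112.29 + $75.05 = $642.96
Net pay = $2079.48 − $642.96 = $1436.52

$1436.52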